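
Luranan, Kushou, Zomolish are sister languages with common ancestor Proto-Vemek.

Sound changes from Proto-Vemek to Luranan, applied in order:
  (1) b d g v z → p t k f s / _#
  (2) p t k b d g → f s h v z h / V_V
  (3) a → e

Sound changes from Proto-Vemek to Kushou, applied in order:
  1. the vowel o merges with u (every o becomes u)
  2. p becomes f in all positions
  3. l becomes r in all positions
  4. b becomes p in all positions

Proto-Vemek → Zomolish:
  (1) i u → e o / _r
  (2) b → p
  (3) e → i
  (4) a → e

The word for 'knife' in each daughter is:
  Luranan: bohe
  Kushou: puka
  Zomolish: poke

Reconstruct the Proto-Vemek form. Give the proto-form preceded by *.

*boka

Position 4: Luranan has e, Kushou has a, Zomolish has e. Kushou preserves a here (none of its changes turn any other segment into a), so the proto-segment is *a.
Position 1: Luranan has b, Kushou has p, Zomolish has p. Luranan preserves b here (none of its changes turn any other segment into b), so the proto-segment is *b.
Position 2: Luranan has o, Kushou has u, Zomolish has o. Luranan preserves o here (none of its changes turn any other segment into o), so the proto-segment is *o.
This points to *boka. Verify forward in each daughter:
Luranan: start from *boka.
  rule 1: no change — boka
  rule 2 (intervocalic lenition): boka → boha
  rule 3 (vowel merger): boha → bohe
  ⇒ Luranan bohe
Kushou: start from *boka.
  rule 1 (vowel merger): boka → buka
  rule 2: no change — buka
  rule 3: no change — buka
  rule 4 (unconditioned shift): buka → puka
  ⇒ Kushou puka
Zomolish: *boka
  boka (rule 1 does not apply)
  boka → poka   [unconditioned shift]
  poka (rule 3 does not apply)
  poka → poke   [vowel merger]
  giving Zomolish poke.
No other proto-form is consistent with every reflex, so the reconstruction is *boka.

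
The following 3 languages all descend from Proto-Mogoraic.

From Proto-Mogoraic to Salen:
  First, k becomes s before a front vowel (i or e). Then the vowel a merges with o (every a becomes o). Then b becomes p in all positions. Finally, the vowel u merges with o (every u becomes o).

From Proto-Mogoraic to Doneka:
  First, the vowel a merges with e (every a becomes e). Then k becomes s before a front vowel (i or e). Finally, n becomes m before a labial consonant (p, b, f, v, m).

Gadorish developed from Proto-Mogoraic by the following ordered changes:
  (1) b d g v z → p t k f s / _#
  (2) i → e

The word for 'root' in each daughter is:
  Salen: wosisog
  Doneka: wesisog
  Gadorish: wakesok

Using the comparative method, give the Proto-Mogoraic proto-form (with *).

Position 2: Salen has o, Doneka has e, Gadorish has a. Gadorish preserves a here (none of its changes turn any other segment into a), so the proto-segment is *a.
Position 3: Salen has s, Doneka has s, Gadorish has k. Taking the neighbouring segments as reconstructed: Salen s could go back to *k or *s; Doneka s could go back to *k or *s; Gadorish k can only go back to *k — the one source consistent with every daughter is *k.
Position 4: Salen has i, Doneka has i, Gadorish has e. Salen preserves i here (none of its changes turn any other segment into i), so the proto-segment is *i.
Verify the candidate proto-form against each daughter:
Salen: *wakisog
  wakisog → wasisog   [palatalisation]
  wasisog → wosisog   [vowel merger]
  wosisog (rule 3 does not apply)
  wosisog (rule 4 does not apply)
  giving Salen wosisog.
Doneka: *wakisog
  wakisog → wekisog   [vowel merger]
  wekisog → wesisog   [palatalisation]
  wesisog (rule 3 does not apply)
  giving Doneka wesisog.
Gadorish: start from *wakisog.
  rule 1 (final devoicing): wakisog → wakisok
  rule 2 (vowel merger): wakisok → wakesok
  ⇒ Gadorish wakesok
*wakisog is the unique common source.

*wakisog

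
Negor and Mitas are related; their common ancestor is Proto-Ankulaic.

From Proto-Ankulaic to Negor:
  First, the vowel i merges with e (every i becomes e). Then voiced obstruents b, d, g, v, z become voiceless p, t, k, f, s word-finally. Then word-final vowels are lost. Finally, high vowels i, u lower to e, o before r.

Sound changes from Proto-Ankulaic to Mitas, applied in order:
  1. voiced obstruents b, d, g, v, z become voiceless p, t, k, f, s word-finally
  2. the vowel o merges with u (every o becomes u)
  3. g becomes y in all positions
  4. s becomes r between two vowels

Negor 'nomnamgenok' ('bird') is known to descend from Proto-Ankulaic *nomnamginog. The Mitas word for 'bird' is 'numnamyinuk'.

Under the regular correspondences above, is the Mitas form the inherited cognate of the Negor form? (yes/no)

Derive the expected Mitas reflex of *nomnamginog:
Mitas: *nomnamginog
  nomnamginog → nomnamginok   [final devoicing]
  nomnamginok → numnamginuk   [vowel merger]
  numnamginuk → numnamyinuk   [unconditioned shift]
  numnamyinuk (rule 4 does not apply)
  giving Mitas numnamyinuk.
Mitas 'numnamyinuk' matches the regular reflex exactly, so the pair is cognate.

yes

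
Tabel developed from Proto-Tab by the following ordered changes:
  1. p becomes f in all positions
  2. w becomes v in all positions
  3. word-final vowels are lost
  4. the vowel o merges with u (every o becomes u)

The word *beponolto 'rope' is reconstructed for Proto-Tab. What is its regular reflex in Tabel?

Tabel: start from *beponolto.
  rule 1 (unconditioned shift): beponolto → befonolto
  rule 2: no change — befonolto
  rule 3 (apocope): befonolto → befonolt
  rule 4 (vowel merger): befonolt → befunult
  ⇒ Tabel befunult

befunult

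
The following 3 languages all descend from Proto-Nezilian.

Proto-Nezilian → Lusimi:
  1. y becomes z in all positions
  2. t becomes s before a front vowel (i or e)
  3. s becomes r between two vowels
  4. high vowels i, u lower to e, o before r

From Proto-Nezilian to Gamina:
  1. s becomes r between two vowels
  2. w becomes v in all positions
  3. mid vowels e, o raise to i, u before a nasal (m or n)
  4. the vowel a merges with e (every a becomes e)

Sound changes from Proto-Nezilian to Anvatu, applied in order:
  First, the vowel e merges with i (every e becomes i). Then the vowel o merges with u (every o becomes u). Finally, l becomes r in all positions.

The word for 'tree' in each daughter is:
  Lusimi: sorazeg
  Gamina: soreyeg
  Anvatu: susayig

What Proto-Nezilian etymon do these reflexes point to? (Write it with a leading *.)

*sosayeg

Position 6: Lusimi has e, Gamina has e, Anvatu has i. Taking the neighbouring segments as reconstructed: Lusimi e can only go back to *e; Gamina e could go back to *a or *e; Anvatu i could go back to *e or *i — the one source consistent with every daughter is *e.
Position 3: Lusimi has r, Gamina has r, Anvatu has s. Anvatu preserves s here (none of its changes turn any other segment into s), so the proto-segment is *s.
Position 4: Lusimi has a, Gamina has e, Anvatu has a. Lusimi preserves a here (none of its changes turn any other segment into a), so the proto-segment is *a.
Continuing position by position gives *sosayeg; check it forward:
Lusimi: *sosayeg
  sosayeg → sosazeg   [unconditioned shift]
  sosazeg (rule 2 does not apply)
  sosazeg → sorazeg   [rhotacism]
  sorazeg (rule 4 does not apply)
  giving Lusimi sorazeg.
Gamina: start from *sosayeg.
  rule 1 (rhotacism): sosayeg → sorayeg
  rule 2: no change — sorayeg
  rule 3: no change — sorayeg
  rule 4 (vowel merger): sorayeg → soreyeg
  ⇒ Gamina soreyeg
Anvatu: *sosayeg
  sosayeg → sosayig   [vowel merger]
  sosayig → susayig   [vowel merger]
  susayig (rule 3 does not apply)
  giving Anvatu susayig.
No other proto-form is consistent with every reflex, so the reconstruction is *sosayeg.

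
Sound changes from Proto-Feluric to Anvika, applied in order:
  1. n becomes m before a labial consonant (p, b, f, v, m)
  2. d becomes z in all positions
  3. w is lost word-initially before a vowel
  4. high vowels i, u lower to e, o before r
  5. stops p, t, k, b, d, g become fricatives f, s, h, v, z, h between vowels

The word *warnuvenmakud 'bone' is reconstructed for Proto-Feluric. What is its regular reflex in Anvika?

Anvika: *warnuvenmakud > warnuvemmakud > warnuvemmakuz > arnuvemmakuz > arnuvemmahuz  (by nasal place assimilation, unconditioned shift, glide loss, intervocalic lenition)

arnuvemmahuz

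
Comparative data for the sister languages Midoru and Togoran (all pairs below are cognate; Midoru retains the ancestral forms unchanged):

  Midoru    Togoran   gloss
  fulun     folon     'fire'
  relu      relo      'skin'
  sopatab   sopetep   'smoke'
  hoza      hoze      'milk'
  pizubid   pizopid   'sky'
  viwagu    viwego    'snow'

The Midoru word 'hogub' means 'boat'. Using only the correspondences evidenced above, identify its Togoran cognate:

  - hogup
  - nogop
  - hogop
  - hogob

pizubid ~ pizopid — Midoru u corresponds to Togoran o after a consonant, before a labial obstruent.
sopatab ~ sopetep — Midoru b corresponds to Togoran p word-finally.
Applying these to Midoru 'hogub':
  hogub → hogob   (u→o after a consonant, before a labial obstruent)
  hogob → hogop   (b→p word-finally)
So the Togoran cognate is 'hogop'.

hogop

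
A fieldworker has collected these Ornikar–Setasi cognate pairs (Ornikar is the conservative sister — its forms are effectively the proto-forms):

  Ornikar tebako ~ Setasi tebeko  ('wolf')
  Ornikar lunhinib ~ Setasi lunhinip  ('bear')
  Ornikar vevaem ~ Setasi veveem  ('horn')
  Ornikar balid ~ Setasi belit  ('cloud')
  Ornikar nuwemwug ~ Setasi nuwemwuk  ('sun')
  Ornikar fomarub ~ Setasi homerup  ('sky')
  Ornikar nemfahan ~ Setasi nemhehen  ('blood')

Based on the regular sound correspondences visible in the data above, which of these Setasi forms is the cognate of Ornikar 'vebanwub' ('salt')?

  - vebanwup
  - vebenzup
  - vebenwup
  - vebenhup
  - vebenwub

nemfahan ~ nemhehen — Ornikar a corresponds to Setasi e after a consonant, before a nasal.
lunhinib ~ lunhinip, fomarub ~ homerup — Ornikar b corresponds to Setasi p word-finally.
Applying these to Ornikar 'vebanwub':
  vebanwub → vebenwub   (a→e after a consonant, before a nasal)
  vebenwub → vebenwup   (b→p word-finally)
So the Setasi cognate is 'vebenwup'.

vebenwup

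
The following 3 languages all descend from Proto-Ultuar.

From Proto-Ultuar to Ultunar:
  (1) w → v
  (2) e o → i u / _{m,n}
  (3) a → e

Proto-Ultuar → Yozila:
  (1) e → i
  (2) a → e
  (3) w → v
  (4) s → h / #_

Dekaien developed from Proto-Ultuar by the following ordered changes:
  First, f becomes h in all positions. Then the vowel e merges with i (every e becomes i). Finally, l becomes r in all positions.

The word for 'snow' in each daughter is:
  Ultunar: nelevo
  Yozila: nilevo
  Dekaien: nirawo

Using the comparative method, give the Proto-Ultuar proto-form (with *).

*nelawo

Position 2: Ultunar has e, Yozila has i, Dekaien has i. Taking the neighbouring segments as reconstructed: Ultunar e could go back to *a or *e; Yozila i could go back to *e or *i; Dekaien i could go back to *e or *i — the one source consistent with every daughter is *e.
Position 3: Ultunar has l, Yozila has l, Dekaien has r. Ultunar preserves l here (none of its changes turn any other segment into l), so the proto-segment is *l.
Position 5: Ultunar has v, Yozila has v, Dekaien has w. Dekaien preserves w here (none of its changes turn any other segment into w), so the proto-segment is *w.
Verify the candidate proto-form against each daughter:
Ultunar: start from *nelawo.
  rule 1 (unconditioned shift): nelawo → nelavo
  rule 2: no change — nelavo
  rule 3 (vowel merger): nelavo → nelevo
  ⇒ Ultunar nelevo
Yozila: start from *nelawo.
  rule 1 (vowel merger): nelawo → nilawo
  rule 2 (vowel merger): nilawo → nilewo
  rule 3 (unconditioned shift): nilewo → nilevo
  rule 4: no change — nilevo
  ⇒ Yozila nilevo
Dekaien: start from *nelawo.
  rule 1: no change — nelawo
  rule 2 (vowel merger): nelawo → nilawo
  rule 3 (unconditioned shift): nilawo → nirawo
  ⇒ Dekaien nirawo
*nelawo is the unique common source.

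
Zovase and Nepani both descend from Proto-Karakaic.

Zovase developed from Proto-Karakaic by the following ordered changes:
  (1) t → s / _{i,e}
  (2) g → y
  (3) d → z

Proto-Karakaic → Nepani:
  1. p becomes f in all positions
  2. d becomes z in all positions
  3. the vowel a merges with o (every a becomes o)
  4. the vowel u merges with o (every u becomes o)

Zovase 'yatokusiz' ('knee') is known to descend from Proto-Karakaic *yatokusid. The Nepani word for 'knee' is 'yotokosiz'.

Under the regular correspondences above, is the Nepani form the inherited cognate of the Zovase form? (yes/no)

yes

Derive the expected Nepani reflex of *yatokusid:
Nepani: *yatokusid
  yatokusid (rule 1 does not apply)
  yatokusid → yatokusiz   [unconditioned shift]
  yatokusiz → yotokusiz   [vowel merger]
  yotokusiz → yotokosiz   [vowel merger]
  giving Nepani yotokosiz.
Nepani 'yotokosiz' matches the regular reflex exactly, so the pair is cognate.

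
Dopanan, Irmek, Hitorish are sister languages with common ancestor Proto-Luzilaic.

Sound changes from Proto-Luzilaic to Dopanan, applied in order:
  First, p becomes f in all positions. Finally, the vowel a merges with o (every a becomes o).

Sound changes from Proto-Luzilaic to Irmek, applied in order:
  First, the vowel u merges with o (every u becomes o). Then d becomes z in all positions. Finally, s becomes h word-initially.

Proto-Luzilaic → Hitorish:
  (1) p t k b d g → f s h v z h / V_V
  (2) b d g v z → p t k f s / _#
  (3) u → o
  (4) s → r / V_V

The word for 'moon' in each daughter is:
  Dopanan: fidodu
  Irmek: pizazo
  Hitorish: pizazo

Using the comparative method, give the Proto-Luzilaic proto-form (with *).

Position 5: Dopanan has d, Irmek has z, Hitorish has z. Dopanan preserves d here (none of its changes turn any other segment into d), so the proto-segment is *d.
Position 4: Dopanan has o, Irmek has a, Hitorish has a. Irmek preserves a here (none of its changes turn any other segment into a), so the proto-segment is *a.
Verify the candidate proto-form against each daughter:
Dopanan: start from *pidadu.
  rule 1 (unconditioned shift): pidadu → fidadu
  rule 2 (vowel merger): fidadu → fidodu
  ⇒ Dopanan fidodu
Irmek: *pidadu > pidado > pizazo  (by vowel merger, unconditioned shift)
Hitorish: *pidadu > pizazu > pizazo  (by intervocalic lenition, vowel merger)
Only *pidadu yields all of Dopanan fidodu, Irmek pizazo, Hitorish pizazo.

*pidadu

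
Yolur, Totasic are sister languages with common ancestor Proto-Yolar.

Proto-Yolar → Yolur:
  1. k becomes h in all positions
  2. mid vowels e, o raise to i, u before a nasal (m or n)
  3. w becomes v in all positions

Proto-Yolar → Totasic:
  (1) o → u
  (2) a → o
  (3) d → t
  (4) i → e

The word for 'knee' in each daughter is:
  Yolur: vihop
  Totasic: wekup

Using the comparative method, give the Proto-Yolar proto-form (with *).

*wikop

Position 3: Yolur has h, Totasic has k. Totasic preserves k here (none of its changes turn any other segment into k), so the proto-segment is *k.
Position 1: Yolur has v, Totasic has w. Totasic preserves w here (none of its changes turn any other segment into w), so the proto-segment is *w.
Continuing position by position gives *wikop; check it forward:
Yolur: *wikop > wihop > vihop  (by unconditioned shift, unconditioned shift)
Totasic: *wikop > wikup > wekup  (by vowel merger, vowel merger)
Only *wikop yields all of Yolur vihop, Totasic wekup.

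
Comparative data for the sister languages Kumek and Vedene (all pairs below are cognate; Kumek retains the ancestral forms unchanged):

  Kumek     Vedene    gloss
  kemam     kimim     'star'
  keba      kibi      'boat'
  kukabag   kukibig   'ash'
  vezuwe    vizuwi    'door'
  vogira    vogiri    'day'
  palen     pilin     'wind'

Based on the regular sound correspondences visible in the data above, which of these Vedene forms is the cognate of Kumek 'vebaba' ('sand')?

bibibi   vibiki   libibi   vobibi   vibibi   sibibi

keba ~ kibi — Kumek e corresponds to Vedene i after a consonant, before a labial obstruent.
kukabag ~ kukibig — Kumek a corresponds to Vedene i after a consonant, before a labial obstruent.
keba ~ kibi, vogira ~ vogiri — Kumek a corresponds to Vedene i word-finally.
Applying these to Kumek 'vebaba':
  vebaba → vibaba   (e→i after a consonant, before a labial obstruent)
  vibaba → vibiba   (a→i after a consonant, before a labial obstruent)
  vibiba → vibibi   (a→i word-finally)
So the Vedene cognate is 'vibibi'.

vibibi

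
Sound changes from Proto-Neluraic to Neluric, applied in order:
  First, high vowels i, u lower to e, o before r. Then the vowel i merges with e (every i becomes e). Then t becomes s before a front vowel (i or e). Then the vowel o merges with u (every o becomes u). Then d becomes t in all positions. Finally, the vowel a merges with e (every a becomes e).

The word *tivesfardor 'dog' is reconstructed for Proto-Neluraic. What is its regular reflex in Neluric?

sevesfertur

Neluric: *tivesfardor > tevesfardor > sevesfardor > sevesfardur > sevesfartur > sevesfertur  (by vowel merger, palatalisation, vowel merger, unconditioned shift, vowel merger)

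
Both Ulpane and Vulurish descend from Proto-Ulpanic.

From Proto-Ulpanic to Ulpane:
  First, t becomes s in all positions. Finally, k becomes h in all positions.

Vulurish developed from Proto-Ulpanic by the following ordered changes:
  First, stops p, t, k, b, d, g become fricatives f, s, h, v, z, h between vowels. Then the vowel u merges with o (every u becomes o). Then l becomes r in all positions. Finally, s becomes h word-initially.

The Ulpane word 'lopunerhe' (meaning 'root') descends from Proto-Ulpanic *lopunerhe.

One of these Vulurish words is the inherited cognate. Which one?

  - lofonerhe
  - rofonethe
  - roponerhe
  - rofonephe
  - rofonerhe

Vulurish: start from *lopunerhe.
  rule 1 (intervocalic lenition): lopunerhe → lofunerhe
  rule 2 (vowel merger): lofunerhe → lofonerhe
  rule 3 (unconditioned shift): lofonerhe → rofonerhe
  rule 4: no change — rofonerhe
  ⇒ Vulurish rofonerhe
Only 'rofonerhe' matches the regular Vulurish development of *lopunerhe.

rofonerhe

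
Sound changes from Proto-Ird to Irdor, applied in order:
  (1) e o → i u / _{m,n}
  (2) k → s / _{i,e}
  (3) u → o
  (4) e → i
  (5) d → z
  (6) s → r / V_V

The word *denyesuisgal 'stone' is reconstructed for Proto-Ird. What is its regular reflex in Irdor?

Irdor: *denyesuisgal > dinyesuisgal > dinyesoisgal > dinyisoisgal > zinyisoisgal > zinyiroisgal  (by pre-nasal raising, vowel merger, vowel merger, unconditioned shift, rhotacism)

zinyiroisgal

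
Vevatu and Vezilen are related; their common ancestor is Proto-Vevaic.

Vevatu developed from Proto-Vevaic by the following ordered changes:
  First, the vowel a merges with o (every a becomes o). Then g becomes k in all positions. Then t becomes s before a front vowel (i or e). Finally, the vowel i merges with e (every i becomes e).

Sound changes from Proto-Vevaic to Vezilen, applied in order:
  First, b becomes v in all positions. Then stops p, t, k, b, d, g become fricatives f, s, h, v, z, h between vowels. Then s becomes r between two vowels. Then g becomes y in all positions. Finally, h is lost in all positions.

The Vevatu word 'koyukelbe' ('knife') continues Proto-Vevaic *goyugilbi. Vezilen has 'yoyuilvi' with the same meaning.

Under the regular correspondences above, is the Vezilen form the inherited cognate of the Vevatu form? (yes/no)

yes

Derive the expected Vezilen reflex of *goyugilbi:
Vezilen: *goyugilbi > goyugilvi > goyuhilvi > yoyuhilvi > yoyuilvi  (by unconditioned shift, intervocalic lenition, unconditioned shift, h-loss)
Vezilen 'yoyuilvi' matches the regular reflex exactly, so the pair is cognate.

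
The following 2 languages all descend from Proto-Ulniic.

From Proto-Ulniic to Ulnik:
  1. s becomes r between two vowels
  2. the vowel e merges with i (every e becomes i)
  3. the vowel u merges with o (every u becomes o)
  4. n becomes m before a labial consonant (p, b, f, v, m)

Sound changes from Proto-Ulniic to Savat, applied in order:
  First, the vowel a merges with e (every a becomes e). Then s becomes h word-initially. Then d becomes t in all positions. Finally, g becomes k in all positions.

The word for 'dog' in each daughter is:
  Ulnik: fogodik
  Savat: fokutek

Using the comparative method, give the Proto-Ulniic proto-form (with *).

Position 5: Ulnik has d, Savat has t. Ulnik preserves d here (none of its changes turn any other segment into d), so the proto-segment is *d.
Position 4: Ulnik has o, Savat has u. Savat preserves u here (none of its changes turn any other segment into u), so the proto-segment is *u.
Position 3: Ulnik has g, Savat has k. Ulnik preserves g here (none of its changes turn any other segment into g), so the proto-segment is *g.
Verify the candidate proto-form against each daughter:
Ulnik: *fogudek
  fogudek (rule 1 does not apply)
  fogudek → fogudik   [vowel merger]
  fogudik → fogodik   [vowel merger]
  fogodik (rule 4 does not apply)
  giving Ulnik fogodik.
Savat: *fogudek
  fogudek (rule 1 does not apply)
  fogudek (rule 2 does not apply)
  fogudek → fogutek   [unconditioned shift]
  fogutek → fokutek   [unconditioned shift]
  giving Savat fokutek.
*fogudek is the unique common source.

*fogudek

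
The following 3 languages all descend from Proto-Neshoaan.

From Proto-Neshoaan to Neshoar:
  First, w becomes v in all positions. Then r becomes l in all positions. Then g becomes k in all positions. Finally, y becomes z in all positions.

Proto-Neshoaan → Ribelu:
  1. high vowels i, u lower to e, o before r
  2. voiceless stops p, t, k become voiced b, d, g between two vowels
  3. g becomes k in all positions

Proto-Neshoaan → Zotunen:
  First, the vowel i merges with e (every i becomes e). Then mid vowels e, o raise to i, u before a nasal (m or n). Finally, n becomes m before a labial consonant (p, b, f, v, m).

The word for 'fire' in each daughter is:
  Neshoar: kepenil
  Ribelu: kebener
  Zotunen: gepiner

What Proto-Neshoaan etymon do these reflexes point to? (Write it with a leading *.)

*gepenir

Position 1: Neshoar has k, Ribelu has k, Zotunen has g. Zotunen preserves g here (none of its changes turn any other segment into g), so the proto-segment is *g.
Position 3: Neshoar has p, Ribelu has b, Zotunen has p. Neshoar preserves p here (none of its changes turn any other segment into p), so the proto-segment is *p.
Position 7: Neshoar has l, Ribelu has r, Zotunen has r. Ribelu preserves r here (none of its changes turn any other segment into r), so the proto-segment is *r.
Continuing position by position gives *gepenir; check it forward:
Neshoar: start from *gepenir.
  rule 1: no change — gepenir
  rule 2 (unconditioned shift): gepenir → gepenil
  rule 3 (unconditioned shift): gepenil → kepenil
  rule 4: no change — kepenil
  ⇒ Neshoar kepenil
Ribelu: start from *gepenir.
  rule 1 (pre-rhotic lowering): gepenir → gepener
  rule 2 (intervocalic voicing): gepener → gebener
  rule 3 (unconditioned shift): gebener → kebener
  ⇒ Ribelu kebener
Zotunen: *gepenir
  gepenir → gepener   [vowel merger]
  gepener → gepiner   [pre-nasal raising]
  gepiner (rule 3 does not apply)
  giving Zotunen gepiner.
Only *gepenir yields all of Neshoar kepenil, Ribelu kebener, Zotunen gepiner.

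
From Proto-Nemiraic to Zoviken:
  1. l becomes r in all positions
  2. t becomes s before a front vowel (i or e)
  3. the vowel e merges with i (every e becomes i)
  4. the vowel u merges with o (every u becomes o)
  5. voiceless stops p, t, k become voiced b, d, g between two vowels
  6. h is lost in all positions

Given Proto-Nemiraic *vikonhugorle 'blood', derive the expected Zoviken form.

vigonogorri

Zoviken: *vikonhugorle > vikonhugorre > vikonhugorri > vikonhogorri > vigonhogorri > vigonogorri  (by unconditioned shift, vowel merger, vowel merger, intervocalic voicing, h-loss)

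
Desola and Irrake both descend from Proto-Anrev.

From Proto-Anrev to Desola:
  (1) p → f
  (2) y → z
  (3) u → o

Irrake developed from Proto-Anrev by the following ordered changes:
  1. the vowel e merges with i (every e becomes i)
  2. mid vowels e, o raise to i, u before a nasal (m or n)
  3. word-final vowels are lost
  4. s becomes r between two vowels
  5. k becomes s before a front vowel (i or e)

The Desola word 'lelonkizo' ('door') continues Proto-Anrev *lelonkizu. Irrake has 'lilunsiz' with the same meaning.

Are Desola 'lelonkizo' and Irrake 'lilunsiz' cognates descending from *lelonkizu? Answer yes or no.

yes

Derive the expected Irrake reflex of *lelonkizu:
Irrake: start from *lelonkizu.
  rule 1 (vowel merger): lelonkizu → lilonkizu
  rule 2 (pre-nasal raising): lilonkizu → lilunkizu
  rule 3 (apocope): lilunkizu → lilunkiz
  rule 4: no change — lilunkiz
  rule 5 (palatalisation): lilunkiz → lilunsiz
  ⇒ Irrake lilunsiz
Irrake 'lilunsiz' matches the regular reflex exactly, so the pair is cognate.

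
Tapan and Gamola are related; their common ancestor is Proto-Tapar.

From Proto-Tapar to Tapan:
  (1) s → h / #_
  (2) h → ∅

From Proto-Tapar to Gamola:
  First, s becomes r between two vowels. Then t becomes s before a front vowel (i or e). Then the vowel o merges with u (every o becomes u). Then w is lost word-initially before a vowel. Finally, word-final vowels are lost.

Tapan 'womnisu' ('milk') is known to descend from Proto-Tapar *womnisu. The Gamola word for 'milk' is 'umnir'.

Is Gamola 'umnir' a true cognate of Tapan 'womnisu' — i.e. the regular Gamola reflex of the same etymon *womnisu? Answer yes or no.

yes

Derive the expected Gamola reflex of *womnisu:
Gamola: *womnisu
  womnisu → womniru   [rhotacism]
  womniru (rule 2 does not apply)
  womniru → wumniru   [vowel merger]
  wumniru → umniru   [glide loss]
  umniru → umnir   [apocope]
  giving Gamola umnir.
Gamola 'umnir' matches the regular reflex exactly, so the pair is cognate.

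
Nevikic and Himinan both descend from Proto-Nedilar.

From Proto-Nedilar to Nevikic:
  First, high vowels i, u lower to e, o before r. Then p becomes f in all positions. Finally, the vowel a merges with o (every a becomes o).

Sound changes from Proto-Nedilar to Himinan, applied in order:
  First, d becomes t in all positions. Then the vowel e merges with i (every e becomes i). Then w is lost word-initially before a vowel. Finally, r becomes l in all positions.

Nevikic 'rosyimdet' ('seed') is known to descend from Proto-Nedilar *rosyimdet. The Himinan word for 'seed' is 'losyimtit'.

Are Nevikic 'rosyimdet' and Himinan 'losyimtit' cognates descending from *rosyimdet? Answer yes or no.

Derive the expected Himinan reflex of *rosyimdet:
Himinan: *rosyimdet > rosyimtet > rosyimtit > losyimtit  (by unconditioned shift, vowel merger, unconditioned shift)
Himinan 'losyimtit' matches the regular reflex exactly, so the pair is cognate.

yes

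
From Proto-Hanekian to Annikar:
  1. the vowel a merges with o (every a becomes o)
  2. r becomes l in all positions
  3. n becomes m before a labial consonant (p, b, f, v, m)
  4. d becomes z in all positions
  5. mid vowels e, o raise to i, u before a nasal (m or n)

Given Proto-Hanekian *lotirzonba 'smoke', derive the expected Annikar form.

lotilzumbo

Annikar: *lotirzonba
  lotirzonba → lotirzonbo   [vowel merger]
  lotirzonbo → lotilzonbo   [unconditioned shift]
  lotilzonbo → lotilzombo   [nasal place assimilation]
  lotilzombo (rule 4 does not apply)
  lotilzombo → lotilzumbo   [pre-nasal raising]
  giving Annikar lotilzumbo.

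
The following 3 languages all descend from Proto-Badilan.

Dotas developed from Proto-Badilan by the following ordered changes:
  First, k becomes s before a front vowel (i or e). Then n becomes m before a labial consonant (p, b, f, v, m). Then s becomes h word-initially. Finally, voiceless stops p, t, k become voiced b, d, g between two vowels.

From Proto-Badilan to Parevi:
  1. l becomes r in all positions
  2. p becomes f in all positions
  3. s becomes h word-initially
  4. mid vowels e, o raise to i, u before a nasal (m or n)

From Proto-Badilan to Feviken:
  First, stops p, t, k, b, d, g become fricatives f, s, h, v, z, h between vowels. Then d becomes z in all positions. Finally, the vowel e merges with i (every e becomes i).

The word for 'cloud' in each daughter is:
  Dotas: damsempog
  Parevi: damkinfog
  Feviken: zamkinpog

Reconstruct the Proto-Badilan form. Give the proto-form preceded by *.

Position 5: Dotas has e, Parevi has i, Feviken has i. Dotas preserves e here (none of its changes turn any other segment into e), so the proto-segment is *e.
Position 6: Dotas has m, Parevi has n, Feviken has n. Parevi preserves n here (none of its changes turn any other segment into n), so the proto-segment is *n.
Position 7: Dotas has p, Parevi has f, Feviken has p. Dotas preserves p here (none of its changes turn any other segment into p), so the proto-segment is *p.
This points to *damkenpog. Verify forward in each daughter:
Dotas: start from *damkenpog.
  rule 1 (palatalisation): damkenpog → damsenpog
  rule 2 (nasal place assimilation): damsenpog → damsempog
  rule 3: no change — damsempog
  rule 4: no change — damsempog
  ⇒ Dotas damsempog
Parevi: *damkenpog > damkenfog > damkinfog  (by unconditioned shift, pre-nasal raising)
Feviken: start from *damkenpog.
  rule 1: no change — damkenpog
  rule 2 (unconditioned shift): damkenpog → zamkenpog
  rule 3 (vowel merger): zamkenpog → zamkinpog
  ⇒ Feviken zamkinpog
Only *damkenpog yields all of Dotas damsempog, Parevi damkinfog, Feviken zamkinpog.

*damkenpog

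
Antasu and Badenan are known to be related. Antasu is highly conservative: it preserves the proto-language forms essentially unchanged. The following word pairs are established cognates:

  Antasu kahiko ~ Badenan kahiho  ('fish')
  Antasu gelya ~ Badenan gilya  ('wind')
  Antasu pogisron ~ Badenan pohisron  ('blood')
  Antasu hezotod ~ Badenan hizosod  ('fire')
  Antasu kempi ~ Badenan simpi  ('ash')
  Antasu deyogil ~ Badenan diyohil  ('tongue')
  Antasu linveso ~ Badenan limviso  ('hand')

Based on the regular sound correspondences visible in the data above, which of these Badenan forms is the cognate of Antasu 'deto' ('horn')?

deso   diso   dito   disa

diso

gelya ~ gilya, hezotod ~ hizosod — Antasu e corresponds to Badenan i after a consonant, before a consonant other than r, m, n, p, b, f, v.
hezotod ~ hizosod — Antasu t corresponds to Badenan s between vowels (before a back vowel).
Applying these to Antasu 'deto':
  deto → dito   (e→i after a consonant, before a consonant other than r, m, n, p, b, f, v)
  dito → diso   (t→s between vowels (before a back vowel))
So the Badenan cognate is 'diso'.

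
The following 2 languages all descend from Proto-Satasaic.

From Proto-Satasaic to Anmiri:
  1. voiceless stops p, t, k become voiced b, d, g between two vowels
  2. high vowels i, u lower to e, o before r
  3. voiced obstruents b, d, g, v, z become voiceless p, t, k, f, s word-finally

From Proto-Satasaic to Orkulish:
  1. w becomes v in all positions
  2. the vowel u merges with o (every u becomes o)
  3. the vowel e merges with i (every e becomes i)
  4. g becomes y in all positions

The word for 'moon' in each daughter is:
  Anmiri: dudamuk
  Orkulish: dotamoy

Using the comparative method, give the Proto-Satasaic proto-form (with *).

*dutamug

Position 2: Anmiri has u, Orkulish has o. Anmiri preserves u here (none of its changes turn any other segment into u), so the proto-segment is *u.
Position 7: Anmiri has k, Orkulish has y. Taking the neighbouring segments as reconstructed: Anmiri k could go back to *k or *g; Orkulish y could go back to *g or *y — the one source consistent with every daughter is *g.
Verify the candidate proto-form against each daughter:
Anmiri: *dutamug > dudamug > dudamuk  (by intervocalic voicing, final devoicing)
Orkulish: start from *dutamug.
  rule 1: no change — dutamug
  rule 2 (vowel merger): dutamug → dotamog
  rule 3: no change — dotamog
  rule 4 (unconditioned shift): dotamog → dotamoy
  ⇒ Orkulish dotamoy
No other proto-form is consistent with every reflex, so the reconstruction is *dutamug.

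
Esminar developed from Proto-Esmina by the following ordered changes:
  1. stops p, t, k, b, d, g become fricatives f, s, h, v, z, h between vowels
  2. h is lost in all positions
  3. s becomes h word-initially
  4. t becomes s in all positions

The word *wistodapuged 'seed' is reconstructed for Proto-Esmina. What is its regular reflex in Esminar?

wissozafued

Esminar: *wistodapuged > wistozafuhed > wistozafued > wissozafued  (by intervocalic lenition, h-loss, unconditioned shift)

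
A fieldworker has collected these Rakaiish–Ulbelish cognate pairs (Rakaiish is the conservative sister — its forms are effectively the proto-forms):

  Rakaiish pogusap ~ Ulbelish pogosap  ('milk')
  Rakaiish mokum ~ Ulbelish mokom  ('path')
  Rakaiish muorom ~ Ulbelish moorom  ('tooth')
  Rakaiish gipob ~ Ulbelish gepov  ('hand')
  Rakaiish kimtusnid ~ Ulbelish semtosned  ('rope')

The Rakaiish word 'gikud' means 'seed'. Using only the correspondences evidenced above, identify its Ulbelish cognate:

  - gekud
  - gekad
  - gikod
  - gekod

kimtusnid ~ semtosned — Rakaiish i corresponds to Ulbelish e after a consonant, before a consonant other than r, m, n, p, b, f, v.
pogusap ~ pogosap, kimtusnid ~ semtosned — Rakaiish u corresponds to Ulbelish o after a consonant, before a consonant other than r, m, n, p, b, f, v.
Applying these to Rakaiish 'gikud':
  gikud → gekud   (i→e after a consonant, before a consonant other than r, m, n, p, b, f, v)
  gekud → gekod   (u→o after a consonant, before a consonant other than r, m, n, p, b, f, v)
So the Ulbelish cognate is 'gekod'.

gekod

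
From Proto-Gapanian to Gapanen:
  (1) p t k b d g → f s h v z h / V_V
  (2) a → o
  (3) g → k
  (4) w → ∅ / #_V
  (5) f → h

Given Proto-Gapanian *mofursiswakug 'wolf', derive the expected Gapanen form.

mohursiswohuk

Gapanen: *mofursiswakug > mofursiswahug > mofursiswohug > mofursiswohuk > mohursiswohuk  (by intervocalic lenition, vowel merger, unconditioned shift, unconditioned shift)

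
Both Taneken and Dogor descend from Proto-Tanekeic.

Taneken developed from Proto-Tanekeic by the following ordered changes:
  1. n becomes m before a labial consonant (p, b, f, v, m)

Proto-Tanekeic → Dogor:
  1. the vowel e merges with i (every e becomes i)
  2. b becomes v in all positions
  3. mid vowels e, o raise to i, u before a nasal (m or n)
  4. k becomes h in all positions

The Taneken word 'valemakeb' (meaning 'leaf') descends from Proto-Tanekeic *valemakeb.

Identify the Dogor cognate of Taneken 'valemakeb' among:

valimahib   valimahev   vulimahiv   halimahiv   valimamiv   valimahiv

valimahiv

Dogor: *valemakeb > valimakib > valimakiv > valimahiv  (by vowel merger, unconditioned shift, unconditioned shift)
Only 'valimahiv' matches the regular Dogor development of *valemakeb.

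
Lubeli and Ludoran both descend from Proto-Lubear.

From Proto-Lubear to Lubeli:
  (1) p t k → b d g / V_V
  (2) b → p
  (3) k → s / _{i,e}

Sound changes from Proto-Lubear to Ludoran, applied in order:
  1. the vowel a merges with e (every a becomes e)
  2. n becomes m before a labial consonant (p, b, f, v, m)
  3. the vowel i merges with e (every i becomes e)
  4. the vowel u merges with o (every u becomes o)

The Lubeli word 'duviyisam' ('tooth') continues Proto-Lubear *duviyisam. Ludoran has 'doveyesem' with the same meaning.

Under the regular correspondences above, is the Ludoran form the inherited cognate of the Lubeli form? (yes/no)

Derive the expected Ludoran reflex of *duviyisam:
Ludoran: start from *duviyisam.
  rule 1 (vowel merger): duviyisam → duviyisem
  rule 2: no change — duviyisem
  rule 3 (vowel merger): duviyisem → duveyesem
  rule 4 (vowel merger): duveyesem → doveyesem
  ⇒ Ludoran doveyesem
Ludoran 'doveyesem' matches the regular reflex exactly, so the pair is cognate.

yes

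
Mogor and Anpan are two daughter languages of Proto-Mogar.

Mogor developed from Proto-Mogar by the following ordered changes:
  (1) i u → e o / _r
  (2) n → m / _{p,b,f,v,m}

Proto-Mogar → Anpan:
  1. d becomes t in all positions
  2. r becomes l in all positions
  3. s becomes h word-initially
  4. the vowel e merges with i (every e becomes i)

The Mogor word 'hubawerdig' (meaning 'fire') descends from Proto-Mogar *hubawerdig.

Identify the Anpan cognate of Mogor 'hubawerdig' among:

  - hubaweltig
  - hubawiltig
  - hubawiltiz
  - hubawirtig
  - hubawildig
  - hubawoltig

Anpan: *hubawerdig
  hubawerdig → hubawertig   [unconditioned shift]
  hubawertig → hubaweltig   [unconditioned shift]
  hubaweltig (rule 3 does not apply)
  hubaweltig → hubawiltig   [vowel merger]
  giving Anpan hubawiltig.
Among the options, 'hubawiltig' alone shows every Anpan change applied in order.

hubawiltig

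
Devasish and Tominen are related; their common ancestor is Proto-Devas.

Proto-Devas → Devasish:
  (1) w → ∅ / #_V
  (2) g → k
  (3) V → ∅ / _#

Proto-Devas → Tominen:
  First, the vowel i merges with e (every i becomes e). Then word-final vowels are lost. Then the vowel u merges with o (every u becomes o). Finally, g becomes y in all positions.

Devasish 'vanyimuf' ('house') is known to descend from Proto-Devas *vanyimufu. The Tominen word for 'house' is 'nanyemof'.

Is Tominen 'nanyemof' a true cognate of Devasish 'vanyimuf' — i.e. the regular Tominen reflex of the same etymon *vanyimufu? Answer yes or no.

no

Derive the expected Tominen reflex of *vanyimufu:
Tominen: *vanyimufu > vanyemufu > vanyemuf > vanyemof  (by vowel merger, apocope, vowel merger)
The regular Tominen reflex would be 'vanyemof', but the attested form is 'nanyemof'. The correspondence is irregular, so they are not cognates (the Tominen form has a different source).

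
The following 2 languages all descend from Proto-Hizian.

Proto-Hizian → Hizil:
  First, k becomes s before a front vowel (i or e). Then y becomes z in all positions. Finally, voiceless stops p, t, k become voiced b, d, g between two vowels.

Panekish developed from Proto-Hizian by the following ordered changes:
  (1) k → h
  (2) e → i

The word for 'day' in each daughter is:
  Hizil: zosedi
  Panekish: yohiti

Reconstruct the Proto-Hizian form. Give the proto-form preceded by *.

Position 5: Hizil has d, Panekish has t. Panekish preserves t here (none of its changes turn any other segment into t), so the proto-segment is *t.
Position 4: Hizil has e, Panekish has i. Hizil preserves e here (none of its changes turn any other segment into e), so the proto-segment is *e.
Position 1: Hizil has z, Panekish has y. Panekish preserves y here (none of its changes turn any other segment into y), so the proto-segment is *y.
This points to *yoketi. Verify forward in each daughter:
Hizil: *yoketi
  yoketi → yoseti   [palatalisation]
  yoseti → zoseti   [unconditioned shift]
  zoseti → zosedi   [intervocalic voicing]
  giving Hizil zosedi.
Panekish: *yoketi > yoheti > yohiti  (by unconditioned shift, vowel merger)
No other proto-form is consistent with every reflex, so the reconstruction is *yoketi.

*yoketi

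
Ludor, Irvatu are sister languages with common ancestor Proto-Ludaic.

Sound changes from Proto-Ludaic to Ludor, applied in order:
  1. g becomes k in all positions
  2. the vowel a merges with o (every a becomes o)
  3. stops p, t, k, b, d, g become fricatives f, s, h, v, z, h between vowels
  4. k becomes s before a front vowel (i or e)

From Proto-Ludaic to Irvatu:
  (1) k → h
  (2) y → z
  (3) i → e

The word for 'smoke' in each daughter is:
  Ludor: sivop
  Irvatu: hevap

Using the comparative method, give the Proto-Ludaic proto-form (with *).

Position 4: Ludor has o, Irvatu has a. Irvatu preserves a here (none of its changes turn any other segment into a), so the proto-segment is *a.
Position 2: Ludor has i, Irvatu has e. Ludor preserves i here (none of its changes turn any other segment into i), so the proto-segment is *i.
Continuing position by position gives *kivap; check it forward:
Ludor: *kivap
  kivap (rule 1 does not apply)
  kivap → kivop   [vowel merger]
  kivop (rule 3 does not apply)
  kivop → sivop   [palatalisation]
  giving Ludor sivop.
Irvatu: start from *kivap.
  rule 1 (unconditioned shift): kivap → hivap
  rule 2: no change — hivap
  rule 3 (vowel merger): hivap → hevap
  ⇒ Irvatu hevap
*kivap is the unique common source.

*kivap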